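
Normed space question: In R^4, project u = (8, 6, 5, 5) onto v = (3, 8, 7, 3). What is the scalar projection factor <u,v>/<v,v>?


Computing <u,v> = 8*3 + 6*8 + 5*7 + 5*3 = 122
Computing <v,v> = 3^2 + 8^2 + 7^2 + 3^2 = 131
Projection coefficient = 122/131 = 0.9313

0.9313


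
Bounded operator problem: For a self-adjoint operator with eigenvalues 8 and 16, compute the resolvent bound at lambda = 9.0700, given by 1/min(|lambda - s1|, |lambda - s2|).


dist(9.0700, {8, 16}) = min(|9.0700 - 8|, |9.0700 - 16|)
= min(1.0700, 6.9300) = 1.0700
Resolvent bound = 1/1.0700 = 0.9346

0.9346


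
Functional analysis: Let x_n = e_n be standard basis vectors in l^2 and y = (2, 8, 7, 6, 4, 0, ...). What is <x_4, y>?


x_4 = e_4 is the standard basis vector with 1 in position 4.
<x_4, y> = y_4 = 6
As n -> infinity, <x_n, y> -> 0, confirming weak convergence of (x_n) to 0.

6


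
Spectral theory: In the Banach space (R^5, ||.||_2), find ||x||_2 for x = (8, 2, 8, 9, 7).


The l^2 norm = (sum |x_i|^2)^(1/2)
Sum of 2th powers = 64 + 4 + 64 + 81 + 49 = 262
||x||_2 = (262)^(1/2) = 16.1864

16.1864


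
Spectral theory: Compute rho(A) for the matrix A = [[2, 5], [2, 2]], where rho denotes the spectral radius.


For a 2x2 matrix, eigenvalues satisfy lambda^2 - (trace)*lambda + det = 0
trace = 2 + 2 = 4
det = 2*2 - 5*2 = -6
discriminant = 4^2 - 4*(-6) = 40
spectral radius = max |eigenvalue| = 5.1623

5.1623


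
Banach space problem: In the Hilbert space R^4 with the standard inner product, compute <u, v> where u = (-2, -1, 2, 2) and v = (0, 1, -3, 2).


Computing the standard inner product <u, v> = sum u_i * v_i
= -2*0 + -1*1 + 2*-3 + 2*2
= 0 + -1 + -6 + 4
= -3

-3


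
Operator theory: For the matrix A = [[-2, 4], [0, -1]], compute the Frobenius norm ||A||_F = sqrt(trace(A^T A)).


||A||_F^2 = sum a_ij^2
= (-2)^2 + 4^2 + 0^2 + (-1)^2
= 4 + 16 + 0 + 1 = 21
||A||_F = sqrt(21) = 4.5826

4.5826


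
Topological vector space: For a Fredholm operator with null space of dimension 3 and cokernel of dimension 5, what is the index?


The Fredholm index is defined as ind(T) = dim(ker T) - dim(coker T)
= 3 - 5
= -2

-2


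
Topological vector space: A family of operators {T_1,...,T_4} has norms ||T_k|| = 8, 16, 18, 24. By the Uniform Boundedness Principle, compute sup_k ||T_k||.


By the Uniform Boundedness Principle, the supremum of norms is finite.
sup_k ||T_k|| = max(8, 16, 18, 24) = 24

24


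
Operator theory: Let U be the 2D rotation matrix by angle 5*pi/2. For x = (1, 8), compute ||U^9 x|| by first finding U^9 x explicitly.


U is a rotation by theta = 5*pi/2
U^9 = rotation by 9*theta = 45*pi/2 = 1*pi/2 (mod 2*pi)
cos(1*pi/2) = 0.0000, sin(1*pi/2) = 1.0000
U^9 x = (0.0000 * 1 - 1.0000 * 8, 1.0000 * 1 + 0.0000 * 8)
= (-8.0000, 1.0000)
||U^9 x|| = sqrt((-8.0000)^2 + 1.0000^2) = sqrt(65.0000) = 8.0623

8.0623


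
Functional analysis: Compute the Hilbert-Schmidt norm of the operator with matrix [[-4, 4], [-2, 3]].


The Hilbert-Schmidt norm is sqrt(sum of squares of all entries).
Sum of squares = (-4)^2 + 4^2 + (-2)^2 + 3^2
= 16 + 16 + 4 + 9 = 45
||T||_HS = sqrt(45) = 6.7082

6.7082


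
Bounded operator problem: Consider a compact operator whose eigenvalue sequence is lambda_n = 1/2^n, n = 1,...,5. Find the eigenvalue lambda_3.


The eigenvalue formula gives lambda_3 = 1/2^3
= 1/8
= 0.1250

0.1250


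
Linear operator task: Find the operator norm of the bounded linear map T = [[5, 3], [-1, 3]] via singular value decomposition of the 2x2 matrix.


A^T A = [[26, 12], [12, 18]]
trace(A^T A) = 44, det(A^T A) = 324
discriminant = 44^2 - 4*324 = 640
Largest eigenvalue of A^T A = (trace + sqrt(disc))/2 = 34.6491
||T|| = sqrt(34.6491) = 5.8863

5.8863


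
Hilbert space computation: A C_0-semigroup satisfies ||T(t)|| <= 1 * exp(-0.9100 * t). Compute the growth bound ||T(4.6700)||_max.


||T(4.6700)|| <= 1 * exp(-0.9100 * 4.6700)
= 1 * exp(-4.2497)
= 1 * 0.0143
= 0.0143

0.0143


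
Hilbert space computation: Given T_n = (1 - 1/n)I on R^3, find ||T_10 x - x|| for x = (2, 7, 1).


T_10 x - x = (1 - 1/10)x - x = -x/10
||x|| = sqrt(54) = 7.3485
||T_10 x - x|| = ||x||/10 = 7.3485/10 = 0.7348

0.7348


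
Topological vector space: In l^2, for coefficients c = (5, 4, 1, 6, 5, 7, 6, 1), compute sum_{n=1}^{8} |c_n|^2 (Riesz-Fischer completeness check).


sum |c_n|^2 = 5^2 + 4^2 + 1^2 + 6^2 + 5^2 + 7^2 + 6^2 + 1^2
= 25 + 16 + 1 + 36 + 25 + 49 + 36 + 1
= 189

189


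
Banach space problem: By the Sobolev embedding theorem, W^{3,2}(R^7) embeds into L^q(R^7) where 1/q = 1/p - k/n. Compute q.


Using the Sobolev embedding formula: 1/q = 1/p - k/n
1/q = 1/2 - 3/7 = 1/14
q = 1/(1/14) = 14

14.0000


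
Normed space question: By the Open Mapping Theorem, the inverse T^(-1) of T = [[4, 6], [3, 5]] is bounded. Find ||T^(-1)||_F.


det(T) = 4*5 - 6*3 = 2
T^(-1) = (1/2) * [[5, -6], [-3, 4]] = [[2.5000, -3.0000], [-1.5000, 2.0000]]
||T^(-1)||_F^2 = 2.5000^2 + (-3.0000)^2 + (-1.5000)^2 + 2.0000^2 = 21.5000
||T^(-1)||_F = sqrt(21.5000) = 4.6368

4.6368


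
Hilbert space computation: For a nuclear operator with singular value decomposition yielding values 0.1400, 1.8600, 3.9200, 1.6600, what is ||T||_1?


The nuclear norm is the sum of all singular values.
||T||_1 = 0.1400 + 1.8600 + 3.9200 + 1.6600
= 7.5800

7.5800


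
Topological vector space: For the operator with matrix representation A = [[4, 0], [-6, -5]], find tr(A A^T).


trace(A * A^T) = sum of squares of all entries
= 4^2 + 0^2 + (-6)^2 + (-5)^2
= 16 + 0 + 36 + 25
= 77

77


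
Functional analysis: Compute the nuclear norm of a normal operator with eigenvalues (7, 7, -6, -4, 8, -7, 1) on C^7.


For a normal operator, singular values equal |eigenvalues|.
Trace norm = sum |lambda_i| = 7 + 7 + 6 + 4 + 8 + 7 + 1
= 40

40


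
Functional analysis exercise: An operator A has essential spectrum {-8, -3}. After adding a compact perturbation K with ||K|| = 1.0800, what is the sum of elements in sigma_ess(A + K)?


By Weyl's theorem, the essential spectrum is invariant under compact perturbations.
sigma_ess(A + K) = sigma_ess(A) = {-8, -3}
Sum = -8 + -3 = -11

-11


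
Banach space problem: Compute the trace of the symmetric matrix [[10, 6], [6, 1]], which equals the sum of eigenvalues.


For a self-adjoint (symmetric) matrix, the eigenvalues are real.
The sum of eigenvalues equals the trace of the matrix.
trace = 10 + 1 = 11

11


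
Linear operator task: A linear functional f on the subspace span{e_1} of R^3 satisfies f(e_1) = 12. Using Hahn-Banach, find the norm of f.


The norm of f is given by ||f|| = sup_{||x||=1} |f(x)|.
On span{e_1}, ||e_1|| = 1, so ||f|| = |f(e_1)| / ||e_1||
= |12| / 1 = 12.0000

12.0000


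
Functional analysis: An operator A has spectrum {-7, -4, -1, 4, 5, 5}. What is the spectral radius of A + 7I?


Spectrum of A + 7I = {0, 3, 6, 11, 12, 12}
Spectral radius = max |lambda| over the shifted spectrum
= max(0, 3, 6, 11, 12, 12) = 12

12


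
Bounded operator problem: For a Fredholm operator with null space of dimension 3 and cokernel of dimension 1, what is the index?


The Fredholm index is defined as ind(T) = dim(ker T) - dim(coker T)
= 3 - 1
= 2

2


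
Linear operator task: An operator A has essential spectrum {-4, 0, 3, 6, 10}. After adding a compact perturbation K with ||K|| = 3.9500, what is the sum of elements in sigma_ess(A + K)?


By Weyl's theorem, the essential spectrum is invariant under compact perturbations.
sigma_ess(A + K) = sigma_ess(A) = {-4, 0, 3, 6, 10}
Sum = -4 + 0 + 3 + 6 + 10 = 15

15


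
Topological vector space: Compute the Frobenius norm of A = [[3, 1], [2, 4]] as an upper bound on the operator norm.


||A||_F^2 = sum a_ij^2
= 3^2 + 1^2 + 2^2 + 4^2
= 9 + 1 + 4 + 16 = 30
||A||_F = sqrt(30) = 5.4772

5.4772


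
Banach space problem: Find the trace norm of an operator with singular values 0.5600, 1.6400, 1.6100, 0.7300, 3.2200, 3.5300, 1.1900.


The nuclear norm is the sum of all singular values.
||T||_1 = 0.5600 + 1.6400 + 1.6100 + 0.7300 + 3.2200 + 3.5300 + 1.1900
= 12.4800

12.4800


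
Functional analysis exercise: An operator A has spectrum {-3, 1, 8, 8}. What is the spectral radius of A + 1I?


Spectrum of A + 1I = {-2, 2, 9, 9}
Spectral radius = max |lambda| over the shifted spectrum
= max(2, 2, 9, 9) = 9

9


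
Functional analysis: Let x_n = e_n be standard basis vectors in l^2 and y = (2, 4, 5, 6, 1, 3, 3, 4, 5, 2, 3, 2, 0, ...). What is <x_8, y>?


x_8 = e_8 is the standard basis vector with 1 in position 8.
<x_8, y> = y_8 = 4
As n -> infinity, <x_n, y> -> 0, confirming weak convergence of (x_n) to 0.

4


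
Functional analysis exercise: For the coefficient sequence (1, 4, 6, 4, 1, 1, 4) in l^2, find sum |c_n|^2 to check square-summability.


sum |c_n|^2 = 1^2 + 4^2 + 6^2 + 4^2 + 1^2 + 1^2 + 4^2
= 1 + 16 + 36 + 16 + 1 + 1 + 16
= 87

87


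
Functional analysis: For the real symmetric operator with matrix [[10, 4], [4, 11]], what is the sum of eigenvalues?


For a self-adjoint (symmetric) matrix, the eigenvalues are real.
The sum of eigenvalues equals the trace of the matrix.
trace = 10 + 11 = 21

21


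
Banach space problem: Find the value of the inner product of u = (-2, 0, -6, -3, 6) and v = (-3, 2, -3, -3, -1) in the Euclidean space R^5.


Computing the standard inner product <u, v> = sum u_i * v_i
= -2*-3 + 0*2 + -6*-3 + -3*-3 + 6*-1
= 6 + 0 + 18 + 9 + -6
= 27

27


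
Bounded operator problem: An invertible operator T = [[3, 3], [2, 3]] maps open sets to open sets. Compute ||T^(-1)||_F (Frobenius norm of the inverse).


det(T) = 3*3 - 3*2 = 3
T^(-1) = (1/3) * [[3, -3], [-2, 3]] = [[1.0000, -1.0000], [-0.6667, 1.0000]]
||T^(-1)||_F^2 = 1.0000^2 + (-1.0000)^2 + (-0.6667)^2 + 1.0000^2 = 3.4444
||T^(-1)||_F = sqrt(3.4444) = 1.8559

1.8559


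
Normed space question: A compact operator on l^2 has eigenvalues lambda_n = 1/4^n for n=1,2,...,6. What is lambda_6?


The eigenvalue formula gives lambda_6 = 1/4^6
= 1/4096
= 2.4414e-04

2.4414e-04


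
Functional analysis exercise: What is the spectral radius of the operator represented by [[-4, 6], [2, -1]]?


For a 2x2 matrix, eigenvalues satisfy lambda^2 - (trace)*lambda + det = 0
trace = -4 + -1 = -5
det = -4*-1 - 6*2 = -8
discriminant = (-5)^2 - 4*(-8) = 57
spectral radius = max |eigenvalue| = 6.2749

6.2749


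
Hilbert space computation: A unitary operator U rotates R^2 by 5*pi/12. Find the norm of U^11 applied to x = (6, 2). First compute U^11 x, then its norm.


U is a rotation by theta = 5*pi/12
U^11 = rotation by 11*theta = 55*pi/12 = 7*pi/12 (mod 2*pi)
cos(7*pi/12) = -0.2588, sin(7*pi/12) = 0.9659
U^11 x = (-0.2588 * 6 - 0.9659 * 2, 0.9659 * 6 + -0.2588 * 2)
= (-3.4848, 5.2779)
||U^11 x|| = sqrt((-3.4848)^2 + 5.2779^2) = sqrt(40.0000) = 6.3246

6.3246


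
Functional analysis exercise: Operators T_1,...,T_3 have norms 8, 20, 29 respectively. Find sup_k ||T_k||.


By the Uniform Boundedness Principle, the supremum of norms is finite.
sup_k ||T_k|| = max(8, 20, 29) = 29

29


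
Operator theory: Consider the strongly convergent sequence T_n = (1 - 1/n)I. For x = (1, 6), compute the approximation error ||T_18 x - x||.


T_18 x - x = (1 - 1/18)x - x = -x/18
||x|| = sqrt(37) = 6.0828
||T_18 x - x|| = ||x||/18 = 6.0828/18 = 0.3379

0.3379


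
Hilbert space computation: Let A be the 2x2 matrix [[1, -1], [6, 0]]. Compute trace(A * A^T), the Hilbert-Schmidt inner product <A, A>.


trace(A * A^T) = sum of squares of all entries
= 1^2 + (-1)^2 + 6^2 + 0^2
= 1 + 1 + 36 + 0
= 38

38


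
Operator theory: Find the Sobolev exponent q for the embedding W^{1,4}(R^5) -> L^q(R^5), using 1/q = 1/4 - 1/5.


Using the Sobolev embedding formula: 1/q = 1/p - k/n
1/q = 1/4 - 1/5 = 1/20
q = 1/(1/20) = 20

20.0000


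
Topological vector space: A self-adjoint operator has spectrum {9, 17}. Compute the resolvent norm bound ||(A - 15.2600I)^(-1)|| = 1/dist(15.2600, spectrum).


dist(15.2600, {9, 17}) = min(|15.2600 - 9|, |15.2600 - 17|)
= min(6.2600, 1.7400) = 1.7400
Resolvent bound = 1/1.7400 = 0.5747

0.5747


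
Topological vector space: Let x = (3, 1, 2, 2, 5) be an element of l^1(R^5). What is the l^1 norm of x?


The l^1 norm equals the sum of absolute values of all components.
||x||_1 = 3 + 1 + 2 + 2 + 5
= 13

13.0000


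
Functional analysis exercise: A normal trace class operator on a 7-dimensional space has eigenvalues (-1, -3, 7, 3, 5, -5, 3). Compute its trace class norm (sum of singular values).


For a normal operator, singular values equal |eigenvalues|.
Trace norm = sum |lambda_i| = 1 + 3 + 7 + 3 + 5 + 5 + 3
= 27

27


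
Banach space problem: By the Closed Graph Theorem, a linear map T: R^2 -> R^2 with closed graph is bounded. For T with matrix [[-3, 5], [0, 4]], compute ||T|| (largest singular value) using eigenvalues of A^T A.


A^T A = [[9, -15], [-15, 41]]
trace(A^T A) = 50, det(A^T A) = 144
discriminant = 50^2 - 4*144 = 1924
Largest eigenvalue of A^T A = (trace + sqrt(disc))/2 = 46.9317
||T|| = sqrt(46.9317) = 6.8507

6.8507


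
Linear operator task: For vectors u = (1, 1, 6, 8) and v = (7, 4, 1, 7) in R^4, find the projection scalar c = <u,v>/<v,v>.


Computing <u,v> = 1*7 + 1*4 + 6*1 + 8*7 = 73
Computing <v,v> = 7^2 + 4^2 + 1^2 + 7^2 = 115
Projection coefficient = 73/115 = 0.6348

0.6348


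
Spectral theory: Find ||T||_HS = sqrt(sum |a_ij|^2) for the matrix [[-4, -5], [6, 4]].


The Hilbert-Schmidt norm is sqrt(sum of squares of all entries).
Sum of squares = (-4)^2 + (-5)^2 + 6^2 + 4^2
= 16 + 25 + 36 + 16 = 93
||T||_HS = sqrt(93) = 9.6437

9.6437


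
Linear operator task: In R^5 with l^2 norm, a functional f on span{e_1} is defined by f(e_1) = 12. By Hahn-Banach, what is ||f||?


The norm of f is given by ||f|| = sup_{||x||=1} |f(x)|.
On span{e_1}, ||e_1|| = 1, so ||f|| = |f(e_1)| / ||e_1||
= |12| / 1 = 12.0000

12.0000


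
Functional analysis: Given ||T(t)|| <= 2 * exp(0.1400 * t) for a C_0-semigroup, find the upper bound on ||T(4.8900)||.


||T(4.8900)|| <= 2 * exp(0.1400 * 4.8900)
= 2 * exp(0.6846)
= 2 * 1.9830
= 3.9660

3.9660


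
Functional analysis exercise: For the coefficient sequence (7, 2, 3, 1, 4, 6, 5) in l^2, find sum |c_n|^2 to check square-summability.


sum |c_n|^2 = 7^2 + 2^2 + 3^2 + 1^2 + 4^2 + 6^2 + 5^2
= 49 + 4 + 9 + 1 + 16 + 36 + 25
= 140

140


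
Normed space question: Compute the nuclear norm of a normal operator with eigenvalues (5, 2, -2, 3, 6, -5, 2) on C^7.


For a normal operator, singular values equal |eigenvalues|.
Trace norm = sum |lambda_i| = 5 + 2 + 2 + 3 + 6 + 5 + 2
= 25

25


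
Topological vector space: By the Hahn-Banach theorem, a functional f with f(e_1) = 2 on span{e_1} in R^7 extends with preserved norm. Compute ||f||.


The norm of f is given by ||f|| = sup_{||x||=1} |f(x)|.
On span{e_1}, ||e_1|| = 1, so ||f|| = |f(e_1)| / ||e_1||
= |2| / 1 = 2.0000

2.0000


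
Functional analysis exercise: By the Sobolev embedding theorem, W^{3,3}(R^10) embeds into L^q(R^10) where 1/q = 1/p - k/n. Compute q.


Using the Sobolev embedding formula: 1/q = 1/p - k/n
1/q = 1/3 - 3/10 = 1/30
q = 1/(1/30) = 30

30.0000


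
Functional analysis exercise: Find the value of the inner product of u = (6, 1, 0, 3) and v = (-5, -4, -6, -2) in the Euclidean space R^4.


Computing the standard inner product <u, v> = sum u_i * v_i
= 6*-5 + 1*-4 + 0*-6 + 3*-2
= -30 + -4 + 0 + -6
= -40

-40


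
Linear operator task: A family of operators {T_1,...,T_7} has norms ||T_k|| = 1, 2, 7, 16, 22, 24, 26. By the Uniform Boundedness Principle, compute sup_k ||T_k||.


By the Uniform Boundedness Principle, the supremum of norms is finite.
sup_k ||T_k|| = max(1, 2, 7, 16, 22, 24, 26) = 26

26


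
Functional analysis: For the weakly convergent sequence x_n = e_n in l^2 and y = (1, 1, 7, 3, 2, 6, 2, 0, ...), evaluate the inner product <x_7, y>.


x_7 = e_7 is the standard basis vector with 1 in position 7.
<x_7, y> = y_7 = 2
As n -> infinity, <x_n, y> -> 0, confirming weak convergence of (x_n) to 0.

2


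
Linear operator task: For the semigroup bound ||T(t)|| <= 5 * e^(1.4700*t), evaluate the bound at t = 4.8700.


||T(4.8700)|| <= 5 * exp(1.4700 * 4.8700)
= 5 * exp(7.1589)
= 5 * 1285.4961
= 6427.4805

6427.4805


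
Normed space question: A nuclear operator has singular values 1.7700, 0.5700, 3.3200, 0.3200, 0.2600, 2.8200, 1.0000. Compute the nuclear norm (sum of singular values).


The nuclear norm is the sum of all singular values.
||T||_1 = 1.7700 + 0.5700 + 3.3200 + 0.3200 + 0.2600 + 2.8200 + 1.0000
= 10.0600

10.0600


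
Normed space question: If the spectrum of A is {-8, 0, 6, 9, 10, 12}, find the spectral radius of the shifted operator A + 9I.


Spectrum of A + 9I = {1, 9, 15, 18, 19, 21}
Spectral radius = max |lambda| over the shifted spectrum
= max(1, 9, 15, 18, 19, 21) = 21

21


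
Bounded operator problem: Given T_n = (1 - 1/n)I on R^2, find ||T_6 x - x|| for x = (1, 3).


T_6 x - x = (1 - 1/6)x - x = -x/6
||x|| = sqrt(10) = 3.1623
||T_6 x - x|| = ||x||/6 = 3.1623/6 = 0.5270

0.5270


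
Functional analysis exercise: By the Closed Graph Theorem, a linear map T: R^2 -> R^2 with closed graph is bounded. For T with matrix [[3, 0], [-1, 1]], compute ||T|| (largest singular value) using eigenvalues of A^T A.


A^T A = [[10, -1], [-1, 1]]
trace(A^T A) = 11, det(A^T A) = 9
discriminant = 11^2 - 4*9 = 85
Largest eigenvalue of A^T A = (trace + sqrt(disc))/2 = 10.1098
||T|| = sqrt(10.1098) = 3.1796

3.1796


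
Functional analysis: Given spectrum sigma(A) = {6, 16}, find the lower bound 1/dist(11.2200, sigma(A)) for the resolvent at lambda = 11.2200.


dist(11.2200, {6, 16}) = min(|11.2200 - 6|, |11.2200 - 16|)
= min(5.2200, 4.7800) = 4.7800
Resolvent bound = 1/4.7800 = 0.2092

0.2092


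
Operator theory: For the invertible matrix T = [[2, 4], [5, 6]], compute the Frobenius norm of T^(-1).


det(T) = 2*6 - 4*5 = -8
T^(-1) = (1/-8) * [[6, -4], [-5, 2]] = [[-0.7500, 0.5000], [0.6250, -0.2500]]
||T^(-1)||_F^2 = (-0.7500)^2 + 0.5000^2 + 0.6250^2 + (-0.2500)^2 = 1.2656
||T^(-1)||_F = sqrt(1.2656) = 1.1250

1.1250


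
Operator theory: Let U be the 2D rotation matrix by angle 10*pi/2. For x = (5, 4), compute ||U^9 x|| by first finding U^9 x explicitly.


U is a rotation by theta = 10*pi/2
U^9 = rotation by 9*theta = 90*pi/2 = 2*pi/2 (mod 2*pi)
cos(2*pi/2) = -1.0000, sin(2*pi/2) = 0.0000
U^9 x = (-1.0000 * 5 - 0.0000 * 4, 0.0000 * 5 + -1.0000 * 4)
= (-5.0000, -4.0000)
||U^9 x|| = sqrt((-5.0000)^2 + (-4.0000)^2) = sqrt(41.0000) = 6.4031

6.4031


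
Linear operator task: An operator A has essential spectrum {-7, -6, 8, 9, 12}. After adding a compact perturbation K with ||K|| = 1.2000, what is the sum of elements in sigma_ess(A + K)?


By Weyl's theorem, the essential spectrum is invariant under compact perturbations.
sigma_ess(A + K) = sigma_ess(A) = {-7, -6, 8, 9, 12}
Sum = -7 + -6 + 8 + 9 + 12 = 16

16


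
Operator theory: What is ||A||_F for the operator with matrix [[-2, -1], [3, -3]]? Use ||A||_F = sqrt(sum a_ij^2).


||A||_F^2 = sum a_ij^2
= (-2)^2 + (-1)^2 + 3^2 + (-3)^2
= 4 + 1 + 9 + 9 = 23
||A||_F = sqrt(23) = 4.7958

4.7958


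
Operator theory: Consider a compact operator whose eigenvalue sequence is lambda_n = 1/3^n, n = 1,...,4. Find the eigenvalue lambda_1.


The eigenvalue formula gives lambda_1 = 1/3^1
= 1/3
= 0.3333

0.3333


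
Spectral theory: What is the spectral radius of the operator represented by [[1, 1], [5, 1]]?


For a 2x2 matrix, eigenvalues satisfy lambda^2 - (trace)*lambda + det = 0
trace = 1 + 1 = 2
det = 1*1 - 1*5 = -4
discriminant = 2^2 - 4*(-4) = 20
spectral radius = max |eigenvalue| = 3.2361

3.2361


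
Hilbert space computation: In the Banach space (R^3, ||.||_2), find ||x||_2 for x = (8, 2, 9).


The l^2 norm = (sum |x_i|^2)^(1/2)
Sum of 2th powers = 64 + 4 + 81 = 149
||x||_2 = (149)^(1/2) = 12.2066

12.2066


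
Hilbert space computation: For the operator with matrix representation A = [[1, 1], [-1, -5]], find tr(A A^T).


trace(A * A^T) = sum of squares of all entries
= 1^2 + 1^2 + (-1)^2 + (-5)^2
= 1 + 1 + 1 + 25
= 28

28


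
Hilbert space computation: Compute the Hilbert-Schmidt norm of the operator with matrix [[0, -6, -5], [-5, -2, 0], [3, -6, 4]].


The Hilbert-Schmidt norm is sqrt(sum of squares of all entries).
Sum of squares = 0^2 + (-6)^2 + (-5)^2 + (-5)^2 + (-2)^2 + 0^2 + 3^2 + (-6)^2 + 4^2
= 0 + 36 + 25 + 25 + 4 + 0 + 9 + 36 + 16 = 151
||T||_HS = sqrt(151) = 12.2882

12.2882


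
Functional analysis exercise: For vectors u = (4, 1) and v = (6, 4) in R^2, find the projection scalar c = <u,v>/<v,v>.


Computing <u,v> = 4*6 + 1*4 = 28
Computing <v,v> = 6^2 + 4^2 = 52
Projection coefficient = 28/52 = 0.5385

0.5385


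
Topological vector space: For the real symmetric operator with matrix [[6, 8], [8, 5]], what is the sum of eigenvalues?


For a self-adjoint (symmetric) matrix, the eigenvalues are real.
The sum of eigenvalues equals the trace of the matrix.
trace = 6 + 5 = 11

11


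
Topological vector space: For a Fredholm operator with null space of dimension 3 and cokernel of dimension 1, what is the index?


The Fredholm index is defined as ind(T) = dim(ker T) - dim(coker T)
= 3 - 1
= 2

2


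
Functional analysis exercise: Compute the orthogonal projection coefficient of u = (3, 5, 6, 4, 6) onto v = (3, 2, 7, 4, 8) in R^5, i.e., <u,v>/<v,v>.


Computing <u,v> = 3*3 + 5*2 + 6*7 + 4*4 + 6*8 = 125
Computing <v,v> = 3^2 + 2^2 + 7^2 + 4^2 + 8^2 = 142
Projection coefficient = 125/142 = 0.8803

0.8803


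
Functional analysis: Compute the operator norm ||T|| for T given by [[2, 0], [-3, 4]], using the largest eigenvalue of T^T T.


A^T A = [[13, -12], [-12, 16]]
trace(A^T A) = 29, det(A^T A) = 64
discriminant = 29^2 - 4*64 = 585
Largest eigenvalue of A^T A = (trace + sqrt(disc))/2 = 26.5934
||T|| = sqrt(26.5934) = 5.1569

5.1569


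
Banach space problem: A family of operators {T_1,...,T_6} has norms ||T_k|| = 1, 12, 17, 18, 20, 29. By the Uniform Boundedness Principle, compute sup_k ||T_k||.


By the Uniform Boundedness Principle, the supremum of norms is finite.
sup_k ||T_k|| = max(1, 12, 17, 18, 20, 29) = 29

29


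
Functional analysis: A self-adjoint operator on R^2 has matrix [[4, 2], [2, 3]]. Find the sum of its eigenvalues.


For a self-adjoint (symmetric) matrix, the eigenvalues are real.
The sum of eigenvalues equals the trace of the matrix.
trace = 4 + 3 = 7

7


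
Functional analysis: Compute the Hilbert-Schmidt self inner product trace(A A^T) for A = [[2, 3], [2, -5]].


trace(A * A^T) = sum of squares of all entries
= 2^2 + 3^2 + 2^2 + (-5)^2
= 4 + 9 + 4 + 25
= 42

42


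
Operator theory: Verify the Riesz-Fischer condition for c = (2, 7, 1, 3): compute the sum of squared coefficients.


sum |c_n|^2 = 2^2 + 7^2 + 1^2 + 3^2
= 4 + 49 + 1 + 9
= 63

63


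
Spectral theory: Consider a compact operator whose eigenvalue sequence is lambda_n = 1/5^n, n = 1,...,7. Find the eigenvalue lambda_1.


The eigenvalue formula gives lambda_1 = 1/5^1
= 1/5
= 0.2000

0.2000


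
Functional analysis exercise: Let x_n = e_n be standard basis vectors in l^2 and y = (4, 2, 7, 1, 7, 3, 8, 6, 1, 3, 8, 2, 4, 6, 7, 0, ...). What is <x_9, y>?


x_9 = e_9 is the standard basis vector with 1 in position 9.
<x_9, y> = y_9 = 1
As n -> infinity, <x_n, y> -> 0, confirming weak convergence of (x_n) to 0.

1


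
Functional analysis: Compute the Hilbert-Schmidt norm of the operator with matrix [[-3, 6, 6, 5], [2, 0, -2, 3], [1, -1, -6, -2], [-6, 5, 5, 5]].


The Hilbert-Schmidt norm is sqrt(sum of squares of all entries).
Sum of squares = (-3)^2 + 6^2 + 6^2 + 5^2 + 2^2 + 0^2 + (-2)^2 + 3^2 + 1^2 + (-1)^2 + (-6)^2 + (-2)^2 + (-6)^2 + 5^2 + 5^2 + 5^2
= 9 + 36 + 36 + 25 + 4 + 0 + 4 + 9 + 1 + 1 + 36 + 4 + 36 + 25 + 25 + 25 = 276
||T||_HS = sqrt(276) = 16.6132

16.6132


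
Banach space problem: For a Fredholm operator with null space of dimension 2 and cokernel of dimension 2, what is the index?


The Fredholm index is defined as ind(T) = dim(ker T) - dim(coker T)
= 2 - 2
= 0

0


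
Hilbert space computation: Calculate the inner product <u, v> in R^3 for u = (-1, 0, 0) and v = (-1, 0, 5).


Computing the standard inner product <u, v> = sum u_i * v_i
= -1*-1 + 0*0 + 0*5
= 1 + 0 + 0
= 1

1


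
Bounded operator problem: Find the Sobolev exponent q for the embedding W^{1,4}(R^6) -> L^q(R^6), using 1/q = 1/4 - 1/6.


Using the Sobolev embedding formula: 1/q = 1/p - k/n
1/q = 1/4 - 1/6 = 1/12
q = 1/(1/12) = 12

12.0000


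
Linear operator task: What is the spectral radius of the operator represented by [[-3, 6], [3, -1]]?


For a 2x2 matrix, eigenvalues satisfy lambda^2 - (trace)*lambda + det = 0
trace = -3 + -1 = -4
det = -3*-1 - 6*3 = -15
discriminant = (-4)^2 - 4*(-15) = 76
spectral radius = max |eigenvalue| = 6.3589

6.3589


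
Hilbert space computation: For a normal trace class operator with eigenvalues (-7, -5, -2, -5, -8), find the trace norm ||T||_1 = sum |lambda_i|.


For a normal operator, singular values equal |eigenvalues|.
Trace norm = sum |lambda_i| = 7 + 5 + 2 + 5 + 8
= 27

27


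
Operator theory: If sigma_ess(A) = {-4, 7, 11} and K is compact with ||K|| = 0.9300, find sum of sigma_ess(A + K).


By Weyl's theorem, the essential spectrum is invariant under compact perturbations.
sigma_ess(A + K) = sigma_ess(A) = {-4, 7, 11}
Sum = -4 + 7 + 11 = 14

14


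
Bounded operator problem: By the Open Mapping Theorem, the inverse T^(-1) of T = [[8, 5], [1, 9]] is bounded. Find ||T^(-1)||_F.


det(T) = 8*9 - 5*1 = 67
T^(-1) = (1/67) * [[9, -5], [-1, 8]] = [[0.1343, -0.0746], [-0.0149, 0.1194]]
||T^(-1)||_F^2 = 0.1343^2 + (-0.0746)^2 + (-0.0149)^2 + 0.1194^2 = 0.0381
||T^(-1)||_F = sqrt(0.0381) = 0.1952

0.1952


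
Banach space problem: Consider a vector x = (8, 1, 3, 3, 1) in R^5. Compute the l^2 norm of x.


The l^2 norm = (sum |x_i|^2)^(1/2)
Sum of 2th powers = 64 + 1 + 9 + 9 + 1 = 84
||x||_2 = (84)^(1/2) = 9.1652

9.1652


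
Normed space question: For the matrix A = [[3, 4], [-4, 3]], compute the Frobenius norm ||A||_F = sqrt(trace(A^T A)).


||A||_F^2 = sum a_ij^2
= 3^2 + 4^2 + (-4)^2 + 3^2
= 9 + 16 + 16 + 9 = 50
||A||_F = sqrt(50) = 7.0711

7.0711


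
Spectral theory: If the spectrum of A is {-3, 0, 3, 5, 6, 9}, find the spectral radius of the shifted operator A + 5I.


Spectrum of A + 5I = {2, 5, 8, 10, 11, 14}
Spectral radius = max |lambda| over the shifted spectrum
= max(2, 5, 8, 10, 11, 14) = 14

14


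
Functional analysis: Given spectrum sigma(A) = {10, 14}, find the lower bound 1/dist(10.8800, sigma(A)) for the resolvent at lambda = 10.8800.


dist(10.8800, {10, 14}) = min(|10.8800 - 10|, |10.8800 - 14|)
= min(0.8800, 3.1200) = 0.8800
Resolvent bound = 1/0.8800 = 1.1364

1.1364


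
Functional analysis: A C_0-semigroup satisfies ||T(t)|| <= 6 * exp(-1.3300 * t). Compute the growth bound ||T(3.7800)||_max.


||T(3.7800)|| <= 6 * exp(-1.3300 * 3.7800)
= 6 * exp(-5.0274)
= 6 * 0.0066
= 0.0393

0.0393


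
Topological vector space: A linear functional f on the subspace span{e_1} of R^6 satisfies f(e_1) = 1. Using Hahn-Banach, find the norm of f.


The norm of f is given by ||f|| = sup_{||x||=1} |f(x)|.
On span{e_1}, ||e_1|| = 1, so ||f|| = |f(e_1)| / ||e_1||
= |1| / 1 = 1.0000

1.0000


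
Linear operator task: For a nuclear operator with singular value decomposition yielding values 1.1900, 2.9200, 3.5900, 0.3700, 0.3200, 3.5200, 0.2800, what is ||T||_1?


The nuclear norm is the sum of all singular values.
||T||_1 = 1.1900 + 2.9200 + 3.5900 + 0.3700 + 0.3200 + 3.5200 + 0.2800
= 12.1900

12.1900


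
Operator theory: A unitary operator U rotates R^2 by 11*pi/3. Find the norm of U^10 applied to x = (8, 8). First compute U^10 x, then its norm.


U is a rotation by theta = 11*pi/3
U^10 = rotation by 10*theta = 110*pi/3 = 2*pi/3 (mod 2*pi)
cos(2*pi/3) = -0.5000, sin(2*pi/3) = 0.8660
U^10 x = (-0.5000 * 8 - 0.8660 * 8, 0.8660 * 8 + -0.5000 * 8)
= (-10.9282, 2.9282)
||U^10 x|| = sqrt((-10.9282)^2 + 2.9282^2) = sqrt(128.0000) = 11.3137

11.3137


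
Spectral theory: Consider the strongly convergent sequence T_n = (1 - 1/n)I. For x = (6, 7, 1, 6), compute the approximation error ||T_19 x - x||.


T_19 x - x = (1 - 1/19)x - x = -x/19
||x|| = sqrt(122) = 11.0454
||T_19 x - x|| = ||x||/19 = 11.0454/19 = 0.5813

0.5813


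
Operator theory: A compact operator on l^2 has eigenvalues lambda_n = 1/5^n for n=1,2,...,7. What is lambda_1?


The eigenvalue formula gives lambda_1 = 1/5^1
= 1/5
= 0.2000

0.2000


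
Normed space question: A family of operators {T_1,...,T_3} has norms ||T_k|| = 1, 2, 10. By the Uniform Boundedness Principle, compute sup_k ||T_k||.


By the Uniform Boundedness Principle, the supremum of norms is finite.
sup_k ||T_k|| = max(1, 2, 10) = 10

10


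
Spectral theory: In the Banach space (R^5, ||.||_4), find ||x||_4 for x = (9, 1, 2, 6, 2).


The l^4 norm = (sum |x_i|^4)^(1/4)
Sum of 4th powers = 6561 + 1 + 16 + 1296 + 16 = 7890
||x||_4 = (7890)^(1/4) = 9.4247

9.4247


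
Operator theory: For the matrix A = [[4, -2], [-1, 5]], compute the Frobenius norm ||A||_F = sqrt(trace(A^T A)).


||A||_F^2 = sum a_ij^2
= 4^2 + (-2)^2 + (-1)^2 + 5^2
= 16 + 4 + 1 + 25 = 46
||A||_F = sqrt(46) = 6.7823

6.7823


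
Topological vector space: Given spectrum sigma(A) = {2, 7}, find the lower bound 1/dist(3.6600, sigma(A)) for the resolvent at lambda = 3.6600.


dist(3.6600, {2, 7}) = min(|3.6600 - 2|, |3.6600 - 7|)
= min(1.6600, 3.3400) = 1.6600
Resolvent bound = 1/1.6600 = 0.6024

0.6024


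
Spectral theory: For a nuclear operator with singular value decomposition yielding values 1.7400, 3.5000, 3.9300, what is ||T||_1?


The nuclear norm is the sum of all singular values.
||T||_1 = 1.7400 + 3.5000 + 3.9300
= 9.1700

9.1700


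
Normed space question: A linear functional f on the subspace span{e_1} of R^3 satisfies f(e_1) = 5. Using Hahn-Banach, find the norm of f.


The norm of f is given by ||f|| = sup_{||x||=1} |f(x)|.
On span{e_1}, ||e_1|| = 1, so ||f|| = |f(e_1)| / ||e_1||
= |5| / 1 = 5.0000

5.0000


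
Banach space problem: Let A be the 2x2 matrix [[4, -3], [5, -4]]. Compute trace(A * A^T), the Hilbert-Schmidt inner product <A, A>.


trace(A * A^T) = sum of squares of all entries
= 4^2 + (-3)^2 + 5^2 + (-4)^2
= 16 + 9 + 25 + 16
= 66

66


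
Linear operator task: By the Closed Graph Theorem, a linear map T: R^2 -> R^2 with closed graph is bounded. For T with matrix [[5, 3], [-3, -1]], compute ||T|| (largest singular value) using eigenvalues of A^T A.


A^T A = [[34, 18], [18, 10]]
trace(A^T A) = 44, det(A^T A) = 16
discriminant = 44^2 - 4*16 = 1872
Largest eigenvalue of A^T A = (trace + sqrt(disc))/2 = 43.6333
||T|| = sqrt(43.6333) = 6.6056

6.6056


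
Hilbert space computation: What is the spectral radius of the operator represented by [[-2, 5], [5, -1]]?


For a 2x2 matrix, eigenvalues satisfy lambda^2 - (trace)*lambda + det = 0
trace = -2 + -1 = -3
det = -2*-1 - 5*5 = -23
discriminant = (-3)^2 - 4*(-23) = 101
spectral radius = max |eigenvalue| = 6.5249

6.5249


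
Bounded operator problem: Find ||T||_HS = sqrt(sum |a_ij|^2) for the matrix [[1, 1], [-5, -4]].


The Hilbert-Schmidt norm is sqrt(sum of squares of all entries).
Sum of squares = 1^2 + 1^2 + (-5)^2 + (-4)^2
= 1 + 1 + 25 + 16 = 43
||T||_HS = sqrt(43) = 6.5574

6.5574


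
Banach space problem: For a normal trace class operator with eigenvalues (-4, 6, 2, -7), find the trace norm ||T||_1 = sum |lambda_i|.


For a normal operator, singular values equal |eigenvalues|.
Trace norm = sum |lambda_i| = 4 + 6 + 2 + 7
= 19

19


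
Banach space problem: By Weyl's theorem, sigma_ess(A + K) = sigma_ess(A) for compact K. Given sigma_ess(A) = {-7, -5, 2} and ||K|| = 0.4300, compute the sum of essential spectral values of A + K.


By Weyl's theorem, the essential spectrum is invariant under compact perturbations.
sigma_ess(A + K) = sigma_ess(A) = {-7, -5, 2}
Sum = -7 + -5 + 2 = -10

-10


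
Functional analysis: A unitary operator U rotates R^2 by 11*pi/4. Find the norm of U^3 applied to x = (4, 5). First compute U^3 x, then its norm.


U is a rotation by theta = 11*pi/4
U^3 = rotation by 3*theta = 33*pi/4 = 1*pi/4 (mod 2*pi)
cos(1*pi/4) = 0.7071, sin(1*pi/4) = 0.7071
U^3 x = (0.7071 * 4 - 0.7071 * 5, 0.7071 * 4 + 0.7071 * 5)
= (-0.7071, 6.3640)
||U^3 x|| = sqrt((-0.7071)^2 + 6.3640^2) = sqrt(41.0000) = 6.4031

6.4031


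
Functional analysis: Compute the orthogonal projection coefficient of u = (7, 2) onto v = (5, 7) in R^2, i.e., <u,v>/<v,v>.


Computing <u,v> = 7*5 + 2*7 = 49
Computing <v,v> = 5^2 + 7^2 = 74
Projection coefficient = 49/74 = 0.6622

0.6622


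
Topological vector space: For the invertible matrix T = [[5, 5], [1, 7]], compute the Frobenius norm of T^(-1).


det(T) = 5*7 - 5*1 = 30
T^(-1) = (1/30) * [[7, -5], [-1, 5]] = [[0.2333, -0.1667], [-0.0333, 0.1667]]
||T^(-1)||_F^2 = 0.2333^2 + (-0.1667)^2 + (-0.0333)^2 + 0.1667^2 = 0.1111
||T^(-1)||_F = sqrt(0.1111) = 0.3333

0.3333


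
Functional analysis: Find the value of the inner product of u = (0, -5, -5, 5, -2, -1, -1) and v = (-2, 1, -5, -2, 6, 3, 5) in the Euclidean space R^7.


Computing the standard inner product <u, v> = sum u_i * v_i
= 0*-2 + -5*1 + -5*-5 + 5*-2 + -2*6 + -1*3 + -1*5
= 0 + -5 + 25 + -10 + -12 + -3 + -5
= -10

-10


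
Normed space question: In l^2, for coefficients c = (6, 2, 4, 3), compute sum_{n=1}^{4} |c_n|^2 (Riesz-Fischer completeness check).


sum |c_n|^2 = 6^2 + 2^2 + 4^2 + 3^2
= 36 + 4 + 16 + 9
= 65

65


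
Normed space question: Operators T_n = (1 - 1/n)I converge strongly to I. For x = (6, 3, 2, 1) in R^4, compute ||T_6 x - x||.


T_6 x - x = (1 - 1/6)x - x = -x/6
||x|| = sqrt(50) = 7.0711
||T_6 x - x|| = ||x||/6 = 7.0711/6 = 1.1785

1.1785


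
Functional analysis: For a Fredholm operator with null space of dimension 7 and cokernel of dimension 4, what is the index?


The Fredholm index is defined as ind(T) = dim(ker T) - dim(coker T)
= 7 - 4
= 3

3


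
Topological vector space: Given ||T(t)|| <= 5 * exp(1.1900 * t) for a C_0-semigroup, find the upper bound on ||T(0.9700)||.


||T(0.9700)|| <= 5 * exp(1.1900 * 0.9700)
= 5 * exp(1.1543)
= 5 * 3.1718
= 15.8590

15.8590


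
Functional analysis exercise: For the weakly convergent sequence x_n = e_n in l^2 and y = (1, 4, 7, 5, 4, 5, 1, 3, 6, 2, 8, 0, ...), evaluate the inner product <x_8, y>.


x_8 = e_8 is the standard basis vector with 1 in position 8.
<x_8, y> = y_8 = 3
As n -> infinity, <x_n, y> -> 0, confirming weak convergence of (x_n) to 0.

3


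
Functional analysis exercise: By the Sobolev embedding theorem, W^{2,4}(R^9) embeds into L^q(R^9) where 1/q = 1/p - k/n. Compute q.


Using the Sobolev embedding formula: 1/q = 1/p - k/n
1/q = 1/4 - 2/9 = 1/36
q = 1/(1/36) = 36

36.0000


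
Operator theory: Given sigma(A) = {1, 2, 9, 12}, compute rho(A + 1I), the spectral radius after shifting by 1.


Spectrum of A + 1I = {2, 3, 10, 13}
Spectral radius = max |lambda| over the shifted spectrum
= max(2, 3, 10, 13) = 13

13


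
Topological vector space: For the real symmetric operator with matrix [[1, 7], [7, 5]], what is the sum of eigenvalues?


For a self-adjoint (symmetric) matrix, the eigenvalues are real.
The sum of eigenvalues equals the trace of the matrix.
trace = 1 + 5 = 6

6


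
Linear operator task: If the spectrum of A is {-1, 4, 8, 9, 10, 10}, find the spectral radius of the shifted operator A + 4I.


Spectrum of A + 4I = {3, 8, 12, 13, 14, 14}
Spectral radius = max |lambda| over the shifted spectrum
= max(3, 8, 12, 13, 14, 14) = 14

14


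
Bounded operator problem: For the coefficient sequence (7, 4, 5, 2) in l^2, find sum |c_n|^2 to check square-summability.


sum |c_n|^2 = 7^2 + 4^2 + 5^2 + 2^2
= 49 + 16 + 25 + 4
= 94

94


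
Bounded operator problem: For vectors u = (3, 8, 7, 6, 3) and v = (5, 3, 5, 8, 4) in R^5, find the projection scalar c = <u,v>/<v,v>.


Computing <u,v> = 3*5 + 8*3 + 7*5 + 6*8 + 3*4 = 134
Computing <v,v> = 5^2 + 3^2 + 5^2 + 8^2 + 4^2 = 139
Projection coefficient = 134/139 = 0.9640

0.9640


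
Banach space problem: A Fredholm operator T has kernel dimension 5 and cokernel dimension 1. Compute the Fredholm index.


The Fredholm index is defined as ind(T) = dim(ker T) - dim(coker T)
= 5 - 1
= 4

4


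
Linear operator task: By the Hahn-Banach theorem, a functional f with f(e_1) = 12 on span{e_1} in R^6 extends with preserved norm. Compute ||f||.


The norm of f is given by ||f|| = sup_{||x||=1} |f(x)|.
On span{e_1}, ||e_1|| = 1, so ||f|| = |f(e_1)| / ||e_1||
= |12| / 1 = 12.0000

12.0000


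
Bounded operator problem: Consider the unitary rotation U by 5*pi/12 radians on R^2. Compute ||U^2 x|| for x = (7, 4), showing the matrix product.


U is a rotation by theta = 5*pi/12
U^2 = rotation by 2*theta = 10*pi/12
cos(10*pi/12) = -0.8660, sin(10*pi/12) = 0.5000
U^2 x = (-0.8660 * 7 - 0.5000 * 4, 0.5000 * 7 + -0.8660 * 4)
= (-8.0622, 0.0359)
||U^2 x|| = sqrt((-8.0622)^2 + 0.0359^2) = sqrt(65.0000) = 8.0623

8.0623


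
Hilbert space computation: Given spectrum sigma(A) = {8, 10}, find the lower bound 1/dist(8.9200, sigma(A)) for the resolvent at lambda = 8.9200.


dist(8.9200, {8, 10}) = min(|8.9200 - 8|, |8.9200 - 10|)
= min(0.9200, 1.0800) = 0.9200
Resolvent bound = 1/0.9200 = 1.0870

1.0870


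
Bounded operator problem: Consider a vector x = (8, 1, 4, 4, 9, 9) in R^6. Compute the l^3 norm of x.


The l^3 norm = (sum |x_i|^3)^(1/3)
Sum of 3th powers = 512 + 1 + 64 + 64 + 729 + 729 = 2099
||x||_3 = (2099)^(1/3) = 12.8038

12.8038


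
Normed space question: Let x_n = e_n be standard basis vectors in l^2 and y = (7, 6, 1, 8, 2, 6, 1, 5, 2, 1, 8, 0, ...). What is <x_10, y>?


x_10 = e_10 is the standard basis vector with 1 in position 10.
<x_10, y> = y_10 = 1
As n -> infinity, <x_n, y> -> 0, confirming weak convergence of (x_n) to 0.

1


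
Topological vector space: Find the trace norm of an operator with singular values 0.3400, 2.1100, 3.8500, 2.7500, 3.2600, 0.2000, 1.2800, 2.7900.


The nuclear norm is the sum of all singular values.
||T||_1 = 0.3400 + 2.1100 + 3.8500 + 2.7500 + 3.2600 + 0.2000 + 1.2800 + 2.7900
= 16.5800

16.5800


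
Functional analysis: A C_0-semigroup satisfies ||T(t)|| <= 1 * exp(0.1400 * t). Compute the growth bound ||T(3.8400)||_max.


||T(3.8400)|| <= 1 * exp(0.1400 * 3.8400)
= 1 * exp(0.5376)
= 1 * 1.7119
= 1.7119

1.7119


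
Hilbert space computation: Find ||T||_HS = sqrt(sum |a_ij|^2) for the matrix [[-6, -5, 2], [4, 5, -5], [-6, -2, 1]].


The Hilbert-Schmidt norm is sqrt(sum of squares of all entries).
Sum of squares = (-6)^2 + (-5)^2 + 2^2 + 4^2 + 5^2 + (-5)^2 + (-6)^2 + (-2)^2 + 1^2
= 36 + 25 + 4 + 16 + 25 + 25 + 36 + 4 + 1 = 172
||T||_HS = sqrt(172) = 13.1149

13.1149


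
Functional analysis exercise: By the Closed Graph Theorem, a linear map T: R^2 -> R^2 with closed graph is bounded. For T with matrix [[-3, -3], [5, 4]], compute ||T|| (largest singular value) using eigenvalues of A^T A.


A^T A = [[34, 29], [29, 25]]
trace(A^T A) = 59, det(A^T A) = 9
discriminant = 59^2 - 4*9 = 3445
Largest eigenvalue of A^T A = (trace + sqrt(disc))/2 = 58.8471
||T|| = sqrt(58.8471) = 7.6712

7.6712


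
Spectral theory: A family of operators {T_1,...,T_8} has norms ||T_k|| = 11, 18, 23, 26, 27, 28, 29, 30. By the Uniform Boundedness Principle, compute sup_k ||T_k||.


By the Uniform Boundedness Principle, the supremum of norms is finite.
sup_k ||T_k|| = max(11, 18, 23, 26, 27, 28, 29, 30) = 30

30


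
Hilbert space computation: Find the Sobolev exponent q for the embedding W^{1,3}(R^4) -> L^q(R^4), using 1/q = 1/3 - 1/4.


Using the Sobolev embedding formula: 1/q = 1/p - k/n
1/q = 1/3 - 1/4 = 1/12
q = 1/(1/12) = 12

12.0000
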